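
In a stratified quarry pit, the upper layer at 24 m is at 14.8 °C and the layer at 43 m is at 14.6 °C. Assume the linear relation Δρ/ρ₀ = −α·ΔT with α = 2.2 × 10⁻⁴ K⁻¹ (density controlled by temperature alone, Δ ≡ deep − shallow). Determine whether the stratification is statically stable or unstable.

stable

ΔT = 14.6 − 14.8 = -0.2 K, so Δρ/ρ₀ = −αΔT = 4.40 × 10⁻⁵.
Δρ/ρ₀ > 0, so Δρ > 0: deeper water is denser → statically stable.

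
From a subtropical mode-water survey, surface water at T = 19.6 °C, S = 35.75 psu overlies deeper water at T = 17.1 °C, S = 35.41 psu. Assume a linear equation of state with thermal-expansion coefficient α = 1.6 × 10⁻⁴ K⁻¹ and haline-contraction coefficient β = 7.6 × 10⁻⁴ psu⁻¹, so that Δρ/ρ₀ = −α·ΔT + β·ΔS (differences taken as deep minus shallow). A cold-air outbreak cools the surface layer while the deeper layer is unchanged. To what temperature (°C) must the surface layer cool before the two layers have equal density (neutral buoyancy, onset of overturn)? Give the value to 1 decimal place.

Neutral buoyancy requires Δρ = 0, i.e. −α(T_deep − T_surf′) + β(S_deep − S_surf) = 0.
T_surf′ = T_deep − (β/α)·ΔS = 17.1 − (7.6 × 10⁻⁴/1.6 × 10⁻⁴)·(-0.34) = 18.715 °C.
Cooling required: 19.6 − (18.715) = 0.885 °C.

18.7 °C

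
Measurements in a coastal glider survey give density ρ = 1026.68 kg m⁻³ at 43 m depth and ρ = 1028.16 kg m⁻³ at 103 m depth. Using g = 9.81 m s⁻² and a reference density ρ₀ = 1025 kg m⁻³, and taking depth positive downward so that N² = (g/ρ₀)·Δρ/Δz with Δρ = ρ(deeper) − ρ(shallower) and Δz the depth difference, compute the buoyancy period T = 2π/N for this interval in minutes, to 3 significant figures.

Δρ = 1028.16 − 1026.68 = 1.48 kg m⁻³ over Δz = 103 − 43 = 60 m.
N² = (9.81/1025) × (1.48/60) = 2.3608 × 10⁻⁴ s⁻².
N = √(2.3608 × 10⁻⁴) = 0.015365 rad s⁻¹, so T = 2π/N = 408.93 s = 6.8155 min ≈ 6.82 min.
A positive N² confirms static stability across the interval.

6.82 min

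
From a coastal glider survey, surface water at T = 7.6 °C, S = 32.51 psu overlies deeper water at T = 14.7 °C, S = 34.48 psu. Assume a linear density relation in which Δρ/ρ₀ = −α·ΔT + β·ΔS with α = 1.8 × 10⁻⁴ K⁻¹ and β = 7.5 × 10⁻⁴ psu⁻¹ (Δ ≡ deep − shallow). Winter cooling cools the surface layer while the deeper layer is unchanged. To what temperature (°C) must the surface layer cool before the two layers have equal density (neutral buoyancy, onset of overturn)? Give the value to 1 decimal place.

6.5 °C

Neutral buoyancy requires Δρ = 0, i.e. −α(T_deep − T_surf′) + β(S_deep − S_surf) = 0.
T_surf′ = T_deep − (β/α)·ΔS = 14.7 − (7.5 × 10⁻⁴/1.8 × 10⁻⁴)·(+1.97) = 6.492 °C.
Cooling required: 7.6 − (6.492) = 1.108 °C.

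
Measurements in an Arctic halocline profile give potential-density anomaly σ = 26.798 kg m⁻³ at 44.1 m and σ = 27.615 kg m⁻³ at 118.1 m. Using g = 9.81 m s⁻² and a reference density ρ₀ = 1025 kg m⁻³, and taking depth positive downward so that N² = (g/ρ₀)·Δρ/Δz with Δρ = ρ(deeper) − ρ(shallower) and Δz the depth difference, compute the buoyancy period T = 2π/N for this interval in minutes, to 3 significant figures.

10.2 min

Δρ = 1027.615 − 1026.798 = 0.817 kg m⁻³ over Δz = 118.1 − 44.1 = 74 m.
N² = (9.81/1025) × (0.817/74) = 1.0567 × 10⁻⁴ s⁻².
N = √(1.0567 × 10⁻⁴) = 0.010280 rad s⁻¹, so T = 2π/N = 611.20 s = 10.187 min ≈ 10.2 min.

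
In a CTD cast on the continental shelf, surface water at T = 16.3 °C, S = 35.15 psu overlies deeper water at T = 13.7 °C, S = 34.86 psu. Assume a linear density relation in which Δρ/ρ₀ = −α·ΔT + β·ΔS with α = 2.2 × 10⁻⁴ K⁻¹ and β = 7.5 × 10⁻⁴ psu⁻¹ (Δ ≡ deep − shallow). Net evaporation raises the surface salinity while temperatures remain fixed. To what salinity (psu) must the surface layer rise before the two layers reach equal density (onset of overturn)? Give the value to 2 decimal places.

Neutral buoyancy requires −α(T_deep − T_surf) + β(S_deep − S_surf′) = 0.
S_surf′ = S_deep − (α/β)·ΔT = 34.86 − (2.2 × 10⁻⁴/7.5 × 10⁻⁴)·(-2.6) = 35.6227 psu.
Increase required: 35.6227 − 35.15 = 0.4727 psu.

35.62 psu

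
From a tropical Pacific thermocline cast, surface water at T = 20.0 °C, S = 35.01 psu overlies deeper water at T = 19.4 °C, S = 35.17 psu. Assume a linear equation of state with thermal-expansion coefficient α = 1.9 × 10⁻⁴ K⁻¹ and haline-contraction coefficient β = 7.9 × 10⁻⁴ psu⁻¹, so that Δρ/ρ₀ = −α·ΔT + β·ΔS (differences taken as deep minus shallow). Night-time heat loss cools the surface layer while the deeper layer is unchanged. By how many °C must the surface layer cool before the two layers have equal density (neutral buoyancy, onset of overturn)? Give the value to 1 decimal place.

1.3 °C

Neutral buoyancy requires Δρ = 0, i.e. −α(T_deep − T_surf′) + β(S_deep − S_surf) = 0.
T_surf′ = T_deep − (β/α)·ΔS = 19.4 − (7.9 × 10⁻⁴/1.9 × 10⁻⁴)·(+0.16) = 18.735 °C.
Cooling required: 20.0 − (18.735) = 1.265 °C.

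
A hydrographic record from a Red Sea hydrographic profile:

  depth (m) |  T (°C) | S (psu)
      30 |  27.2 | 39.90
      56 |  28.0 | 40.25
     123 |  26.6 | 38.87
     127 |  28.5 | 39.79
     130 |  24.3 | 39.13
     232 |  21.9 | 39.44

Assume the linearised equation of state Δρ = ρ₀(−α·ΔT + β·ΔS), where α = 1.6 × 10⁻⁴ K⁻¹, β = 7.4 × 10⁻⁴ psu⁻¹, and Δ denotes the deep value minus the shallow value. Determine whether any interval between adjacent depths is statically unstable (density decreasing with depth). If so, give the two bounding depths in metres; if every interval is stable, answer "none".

Evaluate Δρ/ρ₀ = −αΔT + βΔS across each adjacent pair:
  30–56 m: −αΔT+βΔS = −(1.6 × 10⁻⁴)(+0.8)+(7.4 × 10⁻⁴)(+0.35) = 1.3 × 10⁻⁴ → stable
  56–123 m: −αΔT+βΔS = −(1.6 × 10⁻⁴)(-1.4)+(7.4 × 10⁻⁴)(-1.38) = -8.0 × 10⁻⁴ → UNSTABLE
  123–127 m: −αΔT+βΔS = −(1.6 × 10⁻⁴)(+1.9)+(7.4 × 10⁻⁴)(+0.92) = 3.8 × 10⁻⁴ → stable
  127–130 m: −αΔT+βΔS = −(1.6 × 10⁻⁴)(-4.2)+(7.4 × 10⁻⁴)(-0.66) = 1.8 × 10⁻⁴ → stable
  130–232 m: −αΔT+βΔS = −(1.6 × 10⁻⁴)(-2.4)+(7.4 × 10⁻⁴)(+0.31) = 6.1 × 10⁻⁴ → stable
The 56–123 m interval has Δρ < 0: lighter water underlies denser water.

56–123 m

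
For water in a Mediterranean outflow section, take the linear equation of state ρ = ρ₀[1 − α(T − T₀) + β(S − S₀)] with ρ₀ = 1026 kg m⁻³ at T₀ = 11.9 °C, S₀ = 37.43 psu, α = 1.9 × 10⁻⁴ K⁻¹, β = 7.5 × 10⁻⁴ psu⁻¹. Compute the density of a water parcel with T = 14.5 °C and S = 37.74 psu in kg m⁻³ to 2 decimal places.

T − T₀ = +2.6 K, S − S₀ = +0.31 psu.
Bracket = 1 − α·(+2.6) + β·(+0.31) = 1 + (-2.615 × 10⁻⁴) = 0.9997385.
ρ = 1026 × 0.9997385 = 1025.73 kg m⁻³.

1025.73 kg m⁻³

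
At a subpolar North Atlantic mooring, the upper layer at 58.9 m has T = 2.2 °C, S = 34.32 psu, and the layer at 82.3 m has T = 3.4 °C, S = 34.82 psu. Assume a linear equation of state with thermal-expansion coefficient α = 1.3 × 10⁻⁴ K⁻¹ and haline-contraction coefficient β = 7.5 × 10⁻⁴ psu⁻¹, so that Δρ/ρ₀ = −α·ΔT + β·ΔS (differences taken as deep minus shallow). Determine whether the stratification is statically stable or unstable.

stable

ΔT = 3.4 − 2.2 = +1.2 K and ΔS = 34.82 − 34.32 = +0.50 psu (deep − shallow).
−αΔT = -1.56 × 10⁻⁴; βΔS = 3.75 × 10⁻⁴; sum Δρ/ρ₀ = 2.19 × 10⁻⁴.
Δρ/ρ₀ > 0, so Δρ > 0: deeper water is denser → statically stable.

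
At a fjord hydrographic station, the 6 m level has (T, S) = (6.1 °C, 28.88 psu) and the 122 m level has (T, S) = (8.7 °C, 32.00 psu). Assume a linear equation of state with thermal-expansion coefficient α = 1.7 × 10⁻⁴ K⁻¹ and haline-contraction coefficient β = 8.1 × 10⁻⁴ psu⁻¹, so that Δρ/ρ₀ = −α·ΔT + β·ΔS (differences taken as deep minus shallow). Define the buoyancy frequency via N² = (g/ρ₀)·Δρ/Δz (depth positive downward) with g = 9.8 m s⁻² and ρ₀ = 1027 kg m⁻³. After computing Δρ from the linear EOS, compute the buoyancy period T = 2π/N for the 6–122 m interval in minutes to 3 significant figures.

ΔT = +2.6 K, ΔS = +3.12 psu (deep − shallow).
Δρ/ρ₀ = −αΔT + βΔS = -4.42 × 10⁻⁴ + 2.5272 × 10⁻³ = 2.0852 × 10⁻³, so Δρ ≈ 2.142 kg m⁻³.
N² = (g/ρ₀)·Δρ/Δz = g·(Δρ/ρ₀)/Δz = 9.8 × 2.0852 × 10⁻³ / 116 = 1.7616 × 10⁻⁴ s⁻².
N = √(1.7616 × 10⁻⁴) = 0.013273 rad s⁻¹ → T = 2π/N = 473.38 s = 7.8897 min ≈ 7.89 min.

7.89 min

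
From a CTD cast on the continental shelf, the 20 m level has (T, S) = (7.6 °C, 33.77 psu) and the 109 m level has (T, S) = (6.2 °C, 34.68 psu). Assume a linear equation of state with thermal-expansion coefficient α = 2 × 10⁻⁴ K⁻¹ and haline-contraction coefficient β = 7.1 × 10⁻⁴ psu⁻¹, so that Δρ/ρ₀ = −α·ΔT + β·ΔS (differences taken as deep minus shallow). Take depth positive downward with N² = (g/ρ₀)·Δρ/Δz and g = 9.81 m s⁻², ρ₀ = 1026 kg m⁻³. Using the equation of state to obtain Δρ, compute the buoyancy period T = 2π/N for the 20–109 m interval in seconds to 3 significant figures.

622 s

ΔT = -1.4 K, ΔS = +0.91 psu (deep − shallow).
Δρ/ρ₀ = −αΔT + βΔS = 2.80 × 10⁻⁴ + 6.461 × 10⁻⁴ = 9.261 × 10⁻⁴, so Δρ ≈ 0.9502 kg m⁻³.
N² = (g/ρ₀)·Δρ/Δz = g·(Δρ/ρ₀)/Δz = 9.81 × 9.261 × 10⁻⁴ / 89 = 1.0208 × 10⁻⁴ s⁻².
N = √(1.0208 × 10⁻⁴) = 0.010103 rad s⁻¹ → T = 2π/N = 621.91 s ≈ 622 s.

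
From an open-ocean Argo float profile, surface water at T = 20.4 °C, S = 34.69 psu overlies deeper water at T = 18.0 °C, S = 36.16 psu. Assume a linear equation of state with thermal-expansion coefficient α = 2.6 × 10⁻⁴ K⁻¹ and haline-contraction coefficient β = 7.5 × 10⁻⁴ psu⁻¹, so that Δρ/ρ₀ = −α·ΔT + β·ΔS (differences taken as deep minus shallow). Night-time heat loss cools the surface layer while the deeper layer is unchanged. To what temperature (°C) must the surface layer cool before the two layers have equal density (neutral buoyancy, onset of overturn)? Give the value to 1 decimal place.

Neutral buoyancy requires Δρ = 0, i.e. −α(T_deep − T_surf′) + β(S_deep − S_surf) = 0.
T_surf′ = T_deep − (β/α)·ΔS = 18.0 − (7.5 × 10⁻⁴/2.6 × 10⁻⁴)·(+1.47) = 13.760 °C.
Cooling required: 20.4 − (13.760) = 6.640 °C.

13.8 °C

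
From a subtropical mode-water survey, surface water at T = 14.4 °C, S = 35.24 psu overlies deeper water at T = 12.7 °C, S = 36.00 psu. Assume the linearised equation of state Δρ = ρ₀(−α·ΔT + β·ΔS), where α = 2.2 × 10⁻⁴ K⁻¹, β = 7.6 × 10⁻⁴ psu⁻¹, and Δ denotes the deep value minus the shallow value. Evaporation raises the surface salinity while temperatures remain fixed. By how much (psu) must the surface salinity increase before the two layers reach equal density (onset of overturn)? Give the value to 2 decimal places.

1.25 psu

Neutral buoyancy requires −α(T_deep − T_surf) + β(S_deep − S_surf′) = 0.
S_surf′ = S_deep − (α/β)·ΔT = 36.00 − (2.2 × 10⁻⁴/7.6 × 10⁻⁴)·(-1.7) = 36.4921 psu.
Increase required: 36.4921 − 35.24 = 1.2521 psu.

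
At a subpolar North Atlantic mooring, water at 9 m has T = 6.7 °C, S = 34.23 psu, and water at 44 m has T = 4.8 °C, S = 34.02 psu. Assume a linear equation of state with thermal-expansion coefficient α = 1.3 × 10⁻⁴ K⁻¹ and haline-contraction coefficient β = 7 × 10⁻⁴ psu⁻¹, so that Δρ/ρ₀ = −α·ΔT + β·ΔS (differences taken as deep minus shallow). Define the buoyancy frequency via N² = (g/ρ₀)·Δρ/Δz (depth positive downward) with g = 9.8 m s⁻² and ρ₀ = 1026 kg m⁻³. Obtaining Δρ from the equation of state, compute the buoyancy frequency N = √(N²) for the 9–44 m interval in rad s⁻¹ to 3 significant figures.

ΔT = -1.9 K, ΔS = -0.21 psu (deep − shallow).
Δρ/ρ₀ = −αΔT + βΔS = 2.47 × 10⁻⁴ − 1.47 × 10⁻⁴ = 1.00 × 10⁻⁴, so Δρ ≈ 0.1026 kg m⁻³.
N² = (g/ρ₀)·Δρ/Δz = g·(Δρ/ρ₀)/Δz = 9.8 × 1.00 × 10⁻⁴ / 35 = 2.8000 × 10⁻⁵ s⁻².
N = √(2.8000 × 10⁻⁵) = 5.2915 × 10⁻³ rad s⁻¹ ≈ 5.29 × 10⁻³ rad s⁻¹.

5.29 × 10⁻³ rad s⁻¹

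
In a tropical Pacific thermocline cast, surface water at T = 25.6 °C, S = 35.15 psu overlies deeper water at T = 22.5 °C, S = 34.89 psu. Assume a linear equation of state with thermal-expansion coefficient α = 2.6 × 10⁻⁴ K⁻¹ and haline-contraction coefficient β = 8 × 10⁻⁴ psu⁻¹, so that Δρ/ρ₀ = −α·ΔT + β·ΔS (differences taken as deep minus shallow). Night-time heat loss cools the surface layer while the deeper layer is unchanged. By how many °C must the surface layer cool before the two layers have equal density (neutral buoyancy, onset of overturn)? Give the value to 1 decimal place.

Neutral buoyancy requires Δρ = 0, i.e. −α(T_deep − T_surf′) + β(S_deep − S_surf) = 0.
T_surf′ = T_deep − (β/α)·ΔS = 22.5 − (8 × 10⁻⁴/2.6 × 10⁻⁴)·(-0.26) = 23.300 °C.
Cooling required: 25.6 − (23.300) = 2.300 °C.

2.3 °C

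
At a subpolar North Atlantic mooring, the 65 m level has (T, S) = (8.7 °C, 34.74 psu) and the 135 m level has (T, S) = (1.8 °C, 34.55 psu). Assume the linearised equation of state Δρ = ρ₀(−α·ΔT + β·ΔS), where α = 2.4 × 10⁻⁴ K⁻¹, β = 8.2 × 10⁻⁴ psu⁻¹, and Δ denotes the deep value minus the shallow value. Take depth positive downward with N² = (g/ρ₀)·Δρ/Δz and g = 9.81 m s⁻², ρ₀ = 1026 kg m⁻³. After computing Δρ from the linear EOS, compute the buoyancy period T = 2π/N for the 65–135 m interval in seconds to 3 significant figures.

ΔT = -6.9 K, ΔS = -0.19 psu (deep − shallow).
Δρ/ρ₀ = −αΔT + βΔS = 1.656 × 10⁻³ − 1.558 × 10⁻⁴ = 1.5002 × 10⁻³, so Δρ ≈ 1.539 kg m⁻³.
N² = (g/ρ₀)·Δρ/Δz = g·(Δρ/ρ₀)/Δz = 9.81 × 1.5002 × 10⁻³ / 70 = 2.1024 × 10⁻⁴ s⁻².
N = √(2.1024 × 10⁻⁴) = 0.014500 rad s⁻¹ → T = 2π/N = 433.32 s ≈ 433 s.

433 s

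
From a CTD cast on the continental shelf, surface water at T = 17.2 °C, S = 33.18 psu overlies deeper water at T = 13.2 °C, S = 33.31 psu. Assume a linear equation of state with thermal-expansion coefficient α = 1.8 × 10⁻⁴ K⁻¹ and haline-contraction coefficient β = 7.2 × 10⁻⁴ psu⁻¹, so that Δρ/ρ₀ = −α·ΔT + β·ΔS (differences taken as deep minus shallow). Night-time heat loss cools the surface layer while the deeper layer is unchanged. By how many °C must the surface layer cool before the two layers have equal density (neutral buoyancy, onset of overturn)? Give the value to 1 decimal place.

4.5 °C

Neutral buoyancy requires Δρ = 0, i.e. −α(T_deep − T_surf′) + β(S_deep − S_surf) = 0.
T_surf′ = T_deep − (β/α)·ΔS = 13.2 − (7.2 × 10⁻⁴/1.8 × 10⁻⁴)·(+0.13) = 12.680 °C.
Cooling required: 17.2 − (12.680) = 4.520 °C.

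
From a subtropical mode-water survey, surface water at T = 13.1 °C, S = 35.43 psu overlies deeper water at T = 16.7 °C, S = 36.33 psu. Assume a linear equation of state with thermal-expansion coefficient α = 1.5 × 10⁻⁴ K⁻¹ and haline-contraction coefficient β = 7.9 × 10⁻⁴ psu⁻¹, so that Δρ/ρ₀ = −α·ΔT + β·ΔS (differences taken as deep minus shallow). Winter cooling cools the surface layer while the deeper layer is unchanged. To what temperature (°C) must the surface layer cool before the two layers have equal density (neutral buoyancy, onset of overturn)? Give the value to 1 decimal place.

12.0 °C

Neutral buoyancy requires Δρ = 0, i.e. −α(T_deep − T_surf′) + β(S_deep − S_surf) = 0.
T_surf′ = T_deep − (β/α)·ΔS = 16.7 − (7.9 × 10⁻⁴/1.5 × 10⁻⁴)·(+0.90) = 11.960 °C.
Cooling required: 13.1 − (11.960) = 1.140 °C.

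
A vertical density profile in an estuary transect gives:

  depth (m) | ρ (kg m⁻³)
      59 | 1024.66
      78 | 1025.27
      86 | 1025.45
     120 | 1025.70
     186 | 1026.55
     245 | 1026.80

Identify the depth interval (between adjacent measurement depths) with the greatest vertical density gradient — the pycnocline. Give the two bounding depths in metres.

Compute the density gradient over each adjacent pair:
  59–78 m: Δρ/Δz = 0.61/19 = 0.032 kg m⁻⁴
  78–86 m: Δρ/Δz = 0.18/8 = 0.022 kg m⁻⁴
  86–120 m: Δρ/Δz = 0.25/34 = 7.4 × 10⁻³ kg m⁻⁴
  120–186 m: Δρ/Δz = 0.85/66 = 0.013 kg m⁻⁴
  186–245 m: Δρ/Δz = 0.25/59 = 4.2 × 10⁻³ kg m⁻⁴
The largest gradient is in the 59–78 m interval — the pycnocline.

59–78 m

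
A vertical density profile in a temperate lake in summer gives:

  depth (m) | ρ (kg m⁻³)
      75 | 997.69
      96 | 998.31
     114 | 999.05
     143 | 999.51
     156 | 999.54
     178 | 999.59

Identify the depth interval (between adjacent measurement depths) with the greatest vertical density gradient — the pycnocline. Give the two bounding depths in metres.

Compute the density gradient over each adjacent pair:
  75–96 m: Δρ/Δz = 0.62/21 = 0.030 kg m⁻⁴
  96–114 m: Δρ/Δz = 0.74/18 = 0.041 kg m⁻⁴
  114–143 m: Δρ/Δz = 0.46/29 = 0.016 kg m⁻⁴
  143–156 m: Δρ/Δz = 0.03/13 = 2.3 × 10⁻³ kg m⁻⁴
  156–178 m: Δρ/Δz = 0.05/22 = 2.3 × 10⁻³ kg m⁻⁴
The largest gradient is in the 96–114 m interval — the pycnocline.

96–114 m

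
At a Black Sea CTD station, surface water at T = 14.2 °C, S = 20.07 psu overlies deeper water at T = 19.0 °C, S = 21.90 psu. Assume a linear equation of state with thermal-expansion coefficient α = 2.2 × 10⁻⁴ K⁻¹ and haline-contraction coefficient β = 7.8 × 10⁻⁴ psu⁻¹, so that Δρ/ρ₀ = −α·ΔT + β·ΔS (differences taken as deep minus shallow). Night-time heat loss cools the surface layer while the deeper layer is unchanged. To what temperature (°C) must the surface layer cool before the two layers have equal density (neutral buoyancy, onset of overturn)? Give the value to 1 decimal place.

Neutral buoyancy requires Δρ = 0, i.e. −α(T_deep − T_surf′) + β(S_deep − S_surf) = 0.
T_surf′ = T_deep − (β/α)·ΔS = 19.0 − (7.8 × 10⁻⁴/2.2 × 10⁻⁴)·(+1.83) = 12.512 °C.
Cooling required: 14.2 − (12.512) = 1.688 °C.

12.5 °C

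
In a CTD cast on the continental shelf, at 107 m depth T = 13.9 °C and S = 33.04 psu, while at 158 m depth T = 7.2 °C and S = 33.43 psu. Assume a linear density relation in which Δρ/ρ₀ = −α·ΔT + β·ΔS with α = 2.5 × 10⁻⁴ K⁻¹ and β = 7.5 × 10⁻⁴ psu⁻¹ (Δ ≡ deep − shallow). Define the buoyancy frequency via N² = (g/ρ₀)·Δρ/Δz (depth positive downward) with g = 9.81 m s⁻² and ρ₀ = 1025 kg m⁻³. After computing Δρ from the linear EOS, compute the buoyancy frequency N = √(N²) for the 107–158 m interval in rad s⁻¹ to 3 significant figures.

0.0195 rad s⁻¹

ΔT = -6.7 K, ΔS = +0.39 psu (deep − shallow).
Δρ/ρ₀ = −αΔT + βΔS = 1.675 × 10⁻³ + 2.925 × 10⁻⁴ = 1.9675 × 10⁻³, so Δρ ≈ 2.017 kg m⁻³.
N² = (g/ρ₀)·Δρ/Δz = g·(Δρ/ρ₀)/Δz = 9.81 × 1.9675 × 10⁻³ / 51 = 3.7845 × 10⁻⁴ s⁻².
N = √(3.7845 × 10⁻⁴) = 0.019454 rad s⁻¹ ≈ 0.0195 rad s⁻¹.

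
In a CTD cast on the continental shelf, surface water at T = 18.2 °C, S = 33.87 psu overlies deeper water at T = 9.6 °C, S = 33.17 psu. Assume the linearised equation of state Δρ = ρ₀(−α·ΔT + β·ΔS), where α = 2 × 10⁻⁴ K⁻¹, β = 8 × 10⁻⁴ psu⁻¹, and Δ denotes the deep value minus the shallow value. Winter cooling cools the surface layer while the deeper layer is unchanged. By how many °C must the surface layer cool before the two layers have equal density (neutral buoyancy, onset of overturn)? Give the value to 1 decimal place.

5.8 °C

Neutral buoyancy requires Δρ = 0, i.e. −α(T_deep − T_surf′) + β(S_deep − S_surf) = 0.
T_surf′ = T_deep − (β/α)·ΔS = 9.6 − (8 × 10⁻⁴/2 × 10⁻⁴)·(-0.70) = 12.400 °C.
Cooling required: 18.2 − (12.400) = 5.800 °C.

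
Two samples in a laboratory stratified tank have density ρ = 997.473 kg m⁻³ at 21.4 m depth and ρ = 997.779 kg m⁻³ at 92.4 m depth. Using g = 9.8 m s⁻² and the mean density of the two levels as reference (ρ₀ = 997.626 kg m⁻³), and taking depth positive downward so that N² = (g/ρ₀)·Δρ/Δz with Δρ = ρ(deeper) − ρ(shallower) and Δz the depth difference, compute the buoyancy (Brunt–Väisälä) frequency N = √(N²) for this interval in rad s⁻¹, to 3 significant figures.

Δρ = 997.779 − 997.473 = 0.306 kg m⁻³ over Δz = 92.4 − 21.4 = 71 m.
N² = (9.8/997.626) × (0.306/71) = 4.2337 × 10⁻⁵ s⁻².
N = √(4.2337 × 10⁻⁵) = 6.5067 × 10⁻³ rad s⁻¹ ≈ 6.51 × 10⁻³ rad s⁻¹.
Since Δρ > 0 the layer is stably stratified.

6.51 × 10⁻³ rad s⁻¹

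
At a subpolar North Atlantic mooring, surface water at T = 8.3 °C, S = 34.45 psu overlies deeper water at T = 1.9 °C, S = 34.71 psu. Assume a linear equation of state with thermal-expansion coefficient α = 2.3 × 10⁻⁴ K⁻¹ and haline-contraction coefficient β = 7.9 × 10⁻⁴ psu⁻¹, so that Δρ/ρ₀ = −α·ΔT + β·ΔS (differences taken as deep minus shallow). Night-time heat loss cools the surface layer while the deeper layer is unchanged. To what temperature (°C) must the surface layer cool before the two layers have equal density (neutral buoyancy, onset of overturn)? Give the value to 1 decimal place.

Neutral buoyancy requires Δρ = 0, i.e. −α(T_deep − T_surf′) + β(S_deep − S_surf) = 0.
T_surf′ = T_deep − (β/α)·ΔS = 1.9 − (7.9 × 10⁻⁴/2.3 × 10⁻⁴)·(+0.26) = 1.007 °C.
Cooling required: 8.3 − (1.007) = 7.293 °C.

1.0 °C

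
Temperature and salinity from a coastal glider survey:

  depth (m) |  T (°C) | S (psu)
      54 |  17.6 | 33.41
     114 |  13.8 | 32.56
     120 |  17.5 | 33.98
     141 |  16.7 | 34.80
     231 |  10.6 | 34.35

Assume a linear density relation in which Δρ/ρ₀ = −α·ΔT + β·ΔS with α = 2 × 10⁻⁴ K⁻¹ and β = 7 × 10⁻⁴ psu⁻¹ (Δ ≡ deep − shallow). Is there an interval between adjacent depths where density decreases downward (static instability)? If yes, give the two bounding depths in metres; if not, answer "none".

Evaluate Δρ/ρ₀ = −αΔT + βΔS across each adjacent pair:
  54–114 m: −αΔT+βΔS = −(2 × 10⁻⁴)(-3.8)+(7 × 10⁻⁴)(-0.85) = 1.7 × 10⁻⁴ → stable
  114–120 m: −αΔT+βΔS = −(2 × 10⁻⁴)(+3.7)+(7 × 10⁻⁴)(+1.42) = 2.5 × 10⁻⁴ → stable
  120–141 m: −αΔT+βΔS = −(2 × 10⁻⁴)(-0.8)+(7 × 10⁻⁴)(+0.82) = 7.3 × 10⁻⁴ → stable
  141–231 m: −αΔT+βΔS = −(2 × 10⁻⁴)(-6.1)+(7 × 10⁻⁴)(-0.45) = 9.0 × 10⁻⁴ → stable
Every interval has Δρ > 0: the column is stably stratified throughout.

none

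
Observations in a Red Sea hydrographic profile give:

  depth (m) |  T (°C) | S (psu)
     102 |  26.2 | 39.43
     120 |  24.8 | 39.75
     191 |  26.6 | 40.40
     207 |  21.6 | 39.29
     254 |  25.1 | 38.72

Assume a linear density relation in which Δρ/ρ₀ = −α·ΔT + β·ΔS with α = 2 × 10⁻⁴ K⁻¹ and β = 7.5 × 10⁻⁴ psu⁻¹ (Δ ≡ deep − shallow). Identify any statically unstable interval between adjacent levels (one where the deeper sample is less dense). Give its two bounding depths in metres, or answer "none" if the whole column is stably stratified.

207–254 m

Evaluate Δρ/ρ₀ = −αΔT + βΔS across each adjacent pair:
  102–120 m: −αΔT+βΔS = −(2 × 10⁻⁴)(-1.4)+(7.5 × 10⁻⁴)(+0.32) = 5.2 × 10⁻⁴ → stable
  120–191 m: −αΔT+βΔS = −(2 × 10⁻⁴)(+1.8)+(7.5 × 10⁻⁴)(+0.65) = 1.3 × 10⁻⁴ → stable
  191–207 m: −αΔT+βΔS = −(2 × 10⁻⁴)(-5.0)+(7.5 × 10⁻⁴)(-1.11) = 1.7 × 10⁻⁴ → stable
  207–254 m: −αΔT+βΔS = −(2 × 10⁻⁴)(+3.5)+(7.5 × 10⁻⁴)(-0.57) = -1.1 × 10⁻³ → UNSTABLE
The 207–254 m interval has Δρ < 0: lighter water underlies denser water.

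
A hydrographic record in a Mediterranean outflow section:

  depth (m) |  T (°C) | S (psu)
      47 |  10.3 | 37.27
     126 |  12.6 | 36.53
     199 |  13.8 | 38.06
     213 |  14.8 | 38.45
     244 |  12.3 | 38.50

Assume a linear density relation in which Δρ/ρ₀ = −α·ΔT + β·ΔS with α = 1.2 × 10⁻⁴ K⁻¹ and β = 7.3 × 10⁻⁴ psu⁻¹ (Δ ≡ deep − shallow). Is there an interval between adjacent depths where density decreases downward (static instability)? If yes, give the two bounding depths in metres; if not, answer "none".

47–126 m

Evaluate Δρ/ρ₀ = −αΔT + βΔS across each adjacent pair:
  47–126 m: −αΔT+βΔS = −(1.2 × 10⁻⁴)(+2.3)+(7.3 × 10⁻⁴)(-0.74) = -8.2 × 10⁻⁴ → UNSTABLE
  126–199 m: −αΔT+βΔS = −(1.2 × 10⁻⁴)(+1.2)+(7.3 × 10⁻⁴)(+1.53) = 9.7 × 10⁻⁴ → stable
  199–213 m: −αΔT+βΔS = −(1.2 × 10⁻⁴)(+1.0)+(7.3 × 10⁻⁴)(+0.39) = 1.6 × 10⁻⁴ → stable
  213–244 m: −αΔT+βΔS = −(1.2 × 10⁻⁴)(-2.5)+(7.3 × 10⁻⁴)(+0.05) = 3.4 × 10⁻⁴ → stable
The 47–126 m interval has Δρ < 0: lighter water underlies denser water.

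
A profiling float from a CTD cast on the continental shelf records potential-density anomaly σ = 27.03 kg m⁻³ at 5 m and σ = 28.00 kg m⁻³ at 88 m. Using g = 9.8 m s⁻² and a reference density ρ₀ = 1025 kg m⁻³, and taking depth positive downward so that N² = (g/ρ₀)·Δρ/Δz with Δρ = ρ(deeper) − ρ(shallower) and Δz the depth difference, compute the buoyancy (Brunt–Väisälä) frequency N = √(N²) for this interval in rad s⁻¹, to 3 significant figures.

0.0106 rad s⁻¹

Δρ = 1028.00 − 1027.03 = 0.97 kg m⁻³ over Δz = 88 − 5 = 83 m.
N² = (9.8/1025) × (0.97/83) = 1.1174 × 10⁻⁴ s⁻².
N = √(1.1174 × 10⁻⁴) = 0.010571 rad s⁻¹ ≈ 0.0106 rad s⁻¹.
Since Δρ > 0 the layer is stably stratified.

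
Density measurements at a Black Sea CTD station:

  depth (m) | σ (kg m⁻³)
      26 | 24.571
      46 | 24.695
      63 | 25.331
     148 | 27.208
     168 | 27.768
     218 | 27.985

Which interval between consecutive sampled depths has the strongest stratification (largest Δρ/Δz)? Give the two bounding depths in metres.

46–63 m

Compute the density gradient over each adjacent pair:
  26–46 m: Δρ/Δz = 0.124/20 = 6.2 × 10⁻³ kg m⁻⁴
  46–63 m: Δρ/Δz = 0.636/17 = 0.037 kg m⁻⁴
  63–148 m: Δρ/Δz = 1.877/85 = 0.022 kg m⁻⁴
  148–168 m: Δρ/Δz = 0.560/20 = 0.028 kg m⁻⁴
  168–218 m: Δρ/Δz = 0.217/50 = 4.3 × 10⁻³ kg m⁻⁴
The largest gradient is in the 46–63 m interval — the pycnocline.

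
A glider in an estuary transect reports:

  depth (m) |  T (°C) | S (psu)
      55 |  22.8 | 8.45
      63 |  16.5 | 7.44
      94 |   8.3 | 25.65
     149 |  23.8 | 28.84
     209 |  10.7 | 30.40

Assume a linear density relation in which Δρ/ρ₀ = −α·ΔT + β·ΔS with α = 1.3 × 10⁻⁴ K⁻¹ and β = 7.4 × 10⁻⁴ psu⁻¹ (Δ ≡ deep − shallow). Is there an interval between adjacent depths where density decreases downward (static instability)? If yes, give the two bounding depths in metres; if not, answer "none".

Evaluate Δρ/ρ₀ = −αΔT + βΔS across each adjacent pair:
  55–63 m: −αΔT+βΔS = −(1.3 × 10⁻⁴)(-6.3)+(7.4 × 10⁻⁴)(-1.01) = 7.2 × 10⁻⁵ → stable
  63–94 m: −αΔT+βΔS = −(1.3 × 10⁻⁴)(-8.2)+(7.4 × 10⁻⁴)(+18.21) = 0.015 → stable
  94–149 m: −αΔT+βΔS = −(1.3 × 10⁻⁴)(+15.5)+(7.4 × 10⁻⁴)(+3.19) = 3.5 × 10⁻⁴ → stable
  149–209 m: −αΔT+βΔS = −(1.3 × 10⁻⁴)(-13.1)+(7.4 × 10⁻⁴)(+1.56) = 2.9 × 10⁻³ → stable
Every interval has Δρ > 0: the column is stably stratified throughout.

none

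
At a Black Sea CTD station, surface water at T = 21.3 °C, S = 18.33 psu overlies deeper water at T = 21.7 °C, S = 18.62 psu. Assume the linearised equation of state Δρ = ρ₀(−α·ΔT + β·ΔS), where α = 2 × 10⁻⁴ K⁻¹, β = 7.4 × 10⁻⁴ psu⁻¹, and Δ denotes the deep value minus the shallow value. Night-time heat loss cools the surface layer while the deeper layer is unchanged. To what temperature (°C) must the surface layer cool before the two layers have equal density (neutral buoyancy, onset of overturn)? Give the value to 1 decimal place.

20.6 °C

Neutral buoyancy requires Δρ = 0, i.e. −α(T_deep − T_surf′) + β(S_deep − S_surf) = 0.
T_surf′ = T_deep − (β/α)·ΔS = 21.7 − (7.4 × 10⁻⁴/2 × 10⁻⁴)·(+0.29) = 20.627 °C.
Cooling required: 21.3 − (20.627) = 0.673 °C.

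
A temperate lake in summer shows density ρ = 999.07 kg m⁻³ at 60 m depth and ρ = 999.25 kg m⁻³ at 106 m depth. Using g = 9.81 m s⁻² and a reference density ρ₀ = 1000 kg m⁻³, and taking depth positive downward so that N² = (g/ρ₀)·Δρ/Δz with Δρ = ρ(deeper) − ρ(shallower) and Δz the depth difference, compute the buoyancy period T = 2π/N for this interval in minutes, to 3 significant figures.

Δρ = 999.25 − 999.07 = 0.18 kg m⁻³ over Δz = 106 − 60 = 46 m.
N² = (9.81/1000) × (0.18/46) = 3.8387 × 10⁻⁵ s⁻².
N = √(3.8387 × 10⁻⁵) = 6.1957 × 10⁻³ rad s⁻¹, so T = 2π/N = 1.0141 × 10³ s = 16.902 min ≈ 16.9 min.
A positive N² confirms static stability across the interval.

16.9 min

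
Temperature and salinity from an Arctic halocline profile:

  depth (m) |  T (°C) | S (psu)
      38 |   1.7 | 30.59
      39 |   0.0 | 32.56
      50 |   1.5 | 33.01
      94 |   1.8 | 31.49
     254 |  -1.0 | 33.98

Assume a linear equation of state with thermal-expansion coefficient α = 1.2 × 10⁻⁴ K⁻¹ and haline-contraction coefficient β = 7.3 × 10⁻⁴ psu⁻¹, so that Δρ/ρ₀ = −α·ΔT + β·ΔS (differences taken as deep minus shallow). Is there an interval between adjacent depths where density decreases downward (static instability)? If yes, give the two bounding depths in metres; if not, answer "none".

50–94 m

Evaluate Δρ/ρ₀ = −αΔT + βΔS across each adjacent pair:
  38–39 m: −αΔT+βΔS = −(1.2 × 10⁻⁴)(-1.7)+(7.3 × 10⁻⁴)(+1.97) = 1.6 × 10⁻³ → stable
  39–50 m: −αΔT+βΔS = −(1.2 × 10⁻⁴)(+1.5)+(7.3 × 10⁻⁴)(+0.45) = 1.5 × 10⁻⁴ → stable
  50–94 m: −αΔT+βΔS = −(1.2 × 10⁻⁴)(+0.3)+(7.3 × 10⁻⁴)(-1.52) = -1.1 × 10⁻³ → UNSTABLE
  94–254 m: −αΔT+βΔS = −(1.2 × 10⁻⁴)(-2.8)+(7.3 × 10⁻⁴)(+2.49) = 2.2 × 10⁻³ → stable
The 50–94 m interval has Δρ < 0: lighter water underlies denser water.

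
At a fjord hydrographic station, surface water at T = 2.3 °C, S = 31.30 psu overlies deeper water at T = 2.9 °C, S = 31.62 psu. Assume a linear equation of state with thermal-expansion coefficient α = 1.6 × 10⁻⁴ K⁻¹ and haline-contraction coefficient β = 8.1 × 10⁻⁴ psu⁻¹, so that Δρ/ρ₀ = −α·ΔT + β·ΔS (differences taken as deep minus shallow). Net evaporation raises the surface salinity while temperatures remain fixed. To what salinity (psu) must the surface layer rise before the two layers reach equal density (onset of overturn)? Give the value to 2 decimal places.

31.50 psu

Neutral buoyancy requires −α(T_deep − T_surf) + β(S_deep − S_surf′) = 0.
S_surf′ = S_deep − (α/β)·ΔT = 31.62 − (1.6 × 10⁻⁴/8.1 × 10⁻⁴)·(+0.6) = 31.5015 psu.
Increase required: 31.5015 − 31.30 = 0.2015 psu.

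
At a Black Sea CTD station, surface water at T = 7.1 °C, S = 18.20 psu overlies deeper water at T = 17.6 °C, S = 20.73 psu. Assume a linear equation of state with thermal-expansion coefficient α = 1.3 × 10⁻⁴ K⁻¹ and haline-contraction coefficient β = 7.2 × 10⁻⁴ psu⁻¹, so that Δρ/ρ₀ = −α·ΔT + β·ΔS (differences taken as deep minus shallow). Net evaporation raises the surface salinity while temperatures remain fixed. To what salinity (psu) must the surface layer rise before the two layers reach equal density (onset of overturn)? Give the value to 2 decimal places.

Neutral buoyancy requires −α(T_deep − T_surf) + β(S_deep − S_surf′) = 0.
S_surf′ = S_deep − (α/β)·ΔT = 20.73 − (1.3 × 10⁻⁴/7.2 × 10⁻⁴)·(+10.5) = 18.8342 psu.
Increase required: 18.8342 − 18.20 = 0.6342 psu.

18.83 psu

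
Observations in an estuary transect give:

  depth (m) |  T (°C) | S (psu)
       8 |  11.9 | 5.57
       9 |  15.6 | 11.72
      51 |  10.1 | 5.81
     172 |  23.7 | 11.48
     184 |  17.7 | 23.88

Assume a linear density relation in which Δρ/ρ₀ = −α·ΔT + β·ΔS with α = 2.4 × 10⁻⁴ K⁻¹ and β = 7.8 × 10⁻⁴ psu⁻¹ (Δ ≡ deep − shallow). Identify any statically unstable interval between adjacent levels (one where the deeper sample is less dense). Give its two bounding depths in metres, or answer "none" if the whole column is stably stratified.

9–51 m

Evaluate Δρ/ρ₀ = −αΔT + βΔS across each adjacent pair:
  8–9 m: −αΔT+βΔS = −(2.4 × 10⁻⁴)(+3.7)+(7.8 × 10⁻⁴)(+6.15) = 3.9 × 10⁻³ → stable
  9–51 m: −αΔT+βΔS = −(2.4 × 10⁻⁴)(-5.5)+(7.8 × 10⁻⁴)(-5.91) = -3.3 × 10⁻³ → UNSTABLE
  51–172 m: −αΔT+βΔS = −(2.4 × 10⁻⁴)(+13.6)+(7.8 × 10⁻⁴)(+5.67) = 1.2 × 10⁻³ → stable
  172–184 m: −αΔT+βΔS = −(2.4 × 10⁻⁴)(-6.0)+(7.8 × 10⁻⁴)(+12.40) = 0.011 → stable
The 9–51 m interval has Δρ < 0: lighter water underlies denser water.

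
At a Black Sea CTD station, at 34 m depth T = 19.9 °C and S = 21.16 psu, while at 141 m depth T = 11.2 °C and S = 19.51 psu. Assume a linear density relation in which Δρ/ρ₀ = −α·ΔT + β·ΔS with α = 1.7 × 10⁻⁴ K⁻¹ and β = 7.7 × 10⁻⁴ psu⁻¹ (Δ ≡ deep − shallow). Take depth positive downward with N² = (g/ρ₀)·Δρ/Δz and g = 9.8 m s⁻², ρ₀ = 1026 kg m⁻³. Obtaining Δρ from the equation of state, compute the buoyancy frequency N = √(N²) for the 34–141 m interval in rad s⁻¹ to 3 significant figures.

4.37 × 10⁻³ rad s⁻¹

ΔT = -8.7 K, ΔS = -1.65 psu (deep − shallow).
Δρ/ρ₀ = −αΔT + βΔS = 1.479 × 10⁻³ − 1.2705 × 10⁻³ = 2.085 × 10⁻⁴, so Δρ ≈ 0.2139 kg m⁻³.
N² = (g/ρ₀)·Δρ/Δz = g·(Δρ/ρ₀)/Δz = 9.8 × 2.085 × 10⁻⁴ / 107 = 1.9096 × 10⁻⁵ s⁻².
N = √(1.9096 × 10⁻⁵) = 4.3699 × 10⁻³ rad s⁻¹ ≈ 4.37 × 10⁻³ rad s⁻¹.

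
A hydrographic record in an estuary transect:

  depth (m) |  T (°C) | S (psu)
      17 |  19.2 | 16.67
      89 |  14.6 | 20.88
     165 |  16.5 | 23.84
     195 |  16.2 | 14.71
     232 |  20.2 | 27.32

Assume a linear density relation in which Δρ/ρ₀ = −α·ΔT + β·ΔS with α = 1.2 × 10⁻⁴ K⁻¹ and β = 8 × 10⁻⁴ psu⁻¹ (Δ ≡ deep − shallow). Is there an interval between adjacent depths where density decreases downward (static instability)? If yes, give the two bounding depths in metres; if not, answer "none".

165–195 m

Evaluate Δρ/ρ₀ = −αΔT + βΔS across each adjacent pair:
  17–89 m: −αΔT+βΔS = −(1.2 × 10⁻⁴)(-4.6)+(8 × 10⁻⁴)(+4.21) = 3.9 × 10⁻³ → stable
  89–165 m: −αΔT+βΔS = −(1.2 × 10⁻⁴)(+1.9)+(8 × 10⁻⁴)(+2.96) = 2.1 × 10⁻³ → stable
  165–195 m: −αΔT+βΔS = −(1.2 × 10⁻⁴)(-0.3)+(8 × 10⁻⁴)(-9.13) = -7.3 × 10⁻³ → UNSTABLE
  195–232 m: −αΔT+βΔS = −(1.2 × 10⁻⁴)(+4.0)+(8 × 10⁻⁴)(+12.61) = 9.6 × 10⁻³ → stable
The 165–195 m interval has Δρ < 0: lighter water underlies denser water.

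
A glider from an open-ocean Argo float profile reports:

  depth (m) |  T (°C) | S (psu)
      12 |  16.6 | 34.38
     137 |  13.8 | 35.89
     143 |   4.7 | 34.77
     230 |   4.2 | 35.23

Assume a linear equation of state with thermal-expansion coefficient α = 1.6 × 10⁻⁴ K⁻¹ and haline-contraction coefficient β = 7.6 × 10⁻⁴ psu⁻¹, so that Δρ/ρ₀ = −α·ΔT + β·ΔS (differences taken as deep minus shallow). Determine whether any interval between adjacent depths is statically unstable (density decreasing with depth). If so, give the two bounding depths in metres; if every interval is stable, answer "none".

none

Evaluate Δρ/ρ₀ = −αΔT + βΔS across each adjacent pair:
  12–137 m: −αΔT+βΔS = −(1.6 × 10⁻⁴)(-2.8)+(7.6 × 10⁻⁴)(+1.51) = 1.6 × 10⁻³ → stable
  137–143 m: −αΔT+βΔS = −(1.6 × 10⁻⁴)(-9.1)+(7.6 × 10⁻⁴)(-1.12) = 6.0 × 10⁻⁴ → stable
  143–230 m: −αΔT+βΔS = −(1.6 × 10⁻⁴)(-0.5)+(7.6 × 10⁻⁴)(+0.46) = 4.3 × 10⁻⁴ → stable
Every interval has Δρ > 0: the column is stably stratified throughout.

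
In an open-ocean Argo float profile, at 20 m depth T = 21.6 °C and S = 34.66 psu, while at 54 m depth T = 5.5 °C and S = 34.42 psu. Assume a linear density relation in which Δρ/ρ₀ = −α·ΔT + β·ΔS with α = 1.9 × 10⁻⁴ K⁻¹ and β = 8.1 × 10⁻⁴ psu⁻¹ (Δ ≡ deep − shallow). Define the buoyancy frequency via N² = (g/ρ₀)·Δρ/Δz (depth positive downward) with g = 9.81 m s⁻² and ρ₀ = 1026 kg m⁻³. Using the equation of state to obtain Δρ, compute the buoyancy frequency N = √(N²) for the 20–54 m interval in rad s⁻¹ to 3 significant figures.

ΔT = -16.1 K, ΔS = -0.24 psu (deep − shallow).
Δρ/ρ₀ = −αΔT + βΔS = 3.059 × 10⁻³ − 1.944 × 10⁻⁴ = 2.8646 × 10⁻³, so Δρ ≈ 2.939 kg m⁻³.
N² = (g/ρ₀)·Δρ/Δz = g·(Δρ/ρ₀)/Δz = 9.81 × 2.8646 × 10⁻³ / 34 = 8.2652 × 10⁻⁴ s⁻².
N = √(8.2652 × 10⁻⁴) = 0.028749 rad s⁻¹ ≈ 0.0287 rad s⁻¹.

0.0287 rad s⁻¹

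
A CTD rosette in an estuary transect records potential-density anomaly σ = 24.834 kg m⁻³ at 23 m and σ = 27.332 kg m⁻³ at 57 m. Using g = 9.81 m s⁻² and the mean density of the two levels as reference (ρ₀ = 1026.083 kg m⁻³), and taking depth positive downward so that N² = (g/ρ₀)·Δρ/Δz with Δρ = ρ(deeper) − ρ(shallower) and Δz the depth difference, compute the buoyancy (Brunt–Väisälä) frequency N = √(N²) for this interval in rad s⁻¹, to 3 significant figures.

Δρ = 1027.332 − 1024.834 = 2.498 kg m⁻³ over Δz = 57 − 23 = 34 m.
N² = (9.81/1026.083) × (2.498/34) = 7.0243 × 10⁻⁴ s⁻².
N = √(7.0243 × 10⁻⁴) = 0.026503 rad s⁻¹ ≈ 0.0265 rad s⁻¹.

0.0265 rad s⁻¹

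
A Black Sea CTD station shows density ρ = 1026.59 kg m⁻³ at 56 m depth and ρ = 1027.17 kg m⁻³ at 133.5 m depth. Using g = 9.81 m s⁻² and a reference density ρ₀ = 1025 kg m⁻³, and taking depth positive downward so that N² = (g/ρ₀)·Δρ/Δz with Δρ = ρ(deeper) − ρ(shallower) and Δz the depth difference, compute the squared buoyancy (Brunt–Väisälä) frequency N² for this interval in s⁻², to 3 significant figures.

Δρ = 1027.17 − 1026.59 = 0.58 kg m⁻³ over Δz = 133.5 − 56 = 77.5 m.
N² = (9.81/1025) × (0.58/77.5) = 7.1626 × 10⁻⁵ s⁻² ≈ 7.16 × 10⁻⁵ s⁻².

7.16 × 10⁻⁵ s⁻²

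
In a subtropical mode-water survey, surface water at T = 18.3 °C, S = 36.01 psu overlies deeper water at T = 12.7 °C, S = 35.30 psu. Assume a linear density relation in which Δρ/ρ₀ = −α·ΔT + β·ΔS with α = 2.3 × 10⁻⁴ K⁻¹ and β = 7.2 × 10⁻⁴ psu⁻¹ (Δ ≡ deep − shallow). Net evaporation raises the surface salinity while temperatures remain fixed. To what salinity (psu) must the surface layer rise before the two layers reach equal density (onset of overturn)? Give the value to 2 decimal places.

37.09 psu

Neutral buoyancy requires −α(T_deep − T_surf) + β(S_deep − S_surf′) = 0.
S_surf′ = S_deep − (α/β)·ΔT = 35.30 − (2.3 × 10⁻⁴/7.2 × 10⁻⁴)·(-5.6) = 37.0889 psu.
Increase required: 37.0889 − 36.01 = 1.0789 psu.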